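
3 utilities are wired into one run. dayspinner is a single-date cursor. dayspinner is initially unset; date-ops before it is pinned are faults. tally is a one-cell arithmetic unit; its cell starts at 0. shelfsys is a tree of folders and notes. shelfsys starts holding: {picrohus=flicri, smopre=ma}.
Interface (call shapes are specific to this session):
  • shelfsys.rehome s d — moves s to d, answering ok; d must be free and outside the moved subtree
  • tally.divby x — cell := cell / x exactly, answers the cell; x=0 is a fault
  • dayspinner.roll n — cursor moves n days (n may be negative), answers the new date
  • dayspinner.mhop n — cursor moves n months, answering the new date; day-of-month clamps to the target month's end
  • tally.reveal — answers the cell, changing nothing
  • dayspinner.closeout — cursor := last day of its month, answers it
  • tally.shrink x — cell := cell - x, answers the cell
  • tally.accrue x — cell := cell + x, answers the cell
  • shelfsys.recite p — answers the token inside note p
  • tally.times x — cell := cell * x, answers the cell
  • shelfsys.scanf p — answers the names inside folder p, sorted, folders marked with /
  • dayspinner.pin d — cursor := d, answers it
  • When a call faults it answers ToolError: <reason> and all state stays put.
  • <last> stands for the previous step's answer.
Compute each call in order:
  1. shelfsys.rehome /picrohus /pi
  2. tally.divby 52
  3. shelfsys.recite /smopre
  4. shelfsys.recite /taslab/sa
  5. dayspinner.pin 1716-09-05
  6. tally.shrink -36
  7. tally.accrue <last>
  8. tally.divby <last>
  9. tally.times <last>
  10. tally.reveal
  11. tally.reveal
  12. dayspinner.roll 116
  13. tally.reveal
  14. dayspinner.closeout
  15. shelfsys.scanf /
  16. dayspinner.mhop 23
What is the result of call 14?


Answer: 1716-12-31

Derivation:
// shelfsys.rehome(s='/picrohus', d='/pi') : ok
// tally.divby(x='52') : 0
// shelfsys.recite(p='/smopre') : ma
// shelfsys.recite(p='/taslab/sa') : ToolError: not found
// dayspinner.pin(d='1716-09-05') : 1716-09-05
// tally.shrink(x='-36') : 36
// tally.accrue(x='<last>') : 72
// tally.divby(x='<last>') : 1
// tally.times(x='<last>') : 1
// tally.reveal() : 1
// tally.reveal() : 1
// dayspinner.roll(n='116') : 1716-12-30
// tally.reveal() : 1
// dayspinner.closeout() : 1716-12-31
// shelfsys.scanf(p='/') : [pi, smopre]
// dayspinner.mhop(n='23') : 1718-11-30


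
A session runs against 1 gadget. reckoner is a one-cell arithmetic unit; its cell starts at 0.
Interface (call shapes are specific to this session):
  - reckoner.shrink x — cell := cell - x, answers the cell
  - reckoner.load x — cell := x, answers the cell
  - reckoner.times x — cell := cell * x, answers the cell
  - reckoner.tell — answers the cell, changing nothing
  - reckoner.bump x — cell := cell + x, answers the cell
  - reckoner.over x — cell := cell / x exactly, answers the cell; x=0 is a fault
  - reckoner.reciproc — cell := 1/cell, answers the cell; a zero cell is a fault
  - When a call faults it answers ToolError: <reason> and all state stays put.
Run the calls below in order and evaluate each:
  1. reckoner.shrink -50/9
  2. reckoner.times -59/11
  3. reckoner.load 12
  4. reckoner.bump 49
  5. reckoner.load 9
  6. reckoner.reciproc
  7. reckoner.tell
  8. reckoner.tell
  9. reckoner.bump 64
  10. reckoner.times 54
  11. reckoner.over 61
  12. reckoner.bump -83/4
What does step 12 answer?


Next I call shrink using x→-50/9, → 50/9.
I try times using x→-59/11, and get -2950/99.
I call load using x→12, and observe 12.
Next I call bump using x→49, and observe 61.
Calling load using x→9, and observe 9.
I call reciproc(), and observe 1/9.
Then tell(), giving 1/9.
Using tell, → 1/9.
Next I call bump using x→64, and see 577/9.
Now I run times using x→54, and see 3462.
Using over using x→61, which returns 3462/61.
I use bump using x→-83/4, giving 8785/244.

Answer: 8785/244


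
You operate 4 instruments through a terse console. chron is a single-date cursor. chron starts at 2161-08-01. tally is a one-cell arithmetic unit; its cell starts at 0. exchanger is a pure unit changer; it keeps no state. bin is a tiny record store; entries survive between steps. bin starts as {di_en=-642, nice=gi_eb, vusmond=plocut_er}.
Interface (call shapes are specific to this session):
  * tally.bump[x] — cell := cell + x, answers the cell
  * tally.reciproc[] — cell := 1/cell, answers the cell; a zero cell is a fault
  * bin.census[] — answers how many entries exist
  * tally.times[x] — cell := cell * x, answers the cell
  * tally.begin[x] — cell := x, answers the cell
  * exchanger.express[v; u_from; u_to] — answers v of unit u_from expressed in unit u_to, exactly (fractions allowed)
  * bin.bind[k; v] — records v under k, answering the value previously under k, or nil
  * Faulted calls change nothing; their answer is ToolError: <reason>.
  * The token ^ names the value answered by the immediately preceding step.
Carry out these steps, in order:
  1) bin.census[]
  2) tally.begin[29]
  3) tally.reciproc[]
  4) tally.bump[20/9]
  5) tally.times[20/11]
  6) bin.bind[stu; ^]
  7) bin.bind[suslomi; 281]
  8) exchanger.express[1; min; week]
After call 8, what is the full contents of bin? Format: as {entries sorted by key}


Answer: {di_en=-642, nice=gi_eb, stu=11780/2871, suslomi=281, vusmond=plocut_er}

Derivation:
Act: census[]
Obs: 3
Act: begin[29]
Obs: 29
Act: reciproc[]
Obs: 1/29
Act: bump[20/9]
Obs: 589/261
Act: times[20/11]
Obs: 11780/2871
Act: bind[stu; ^]
Obs: nil
Act: bind[suslomi; 281]
Obs: nil
Act: express[1; min; week]
Obs: 1/10080


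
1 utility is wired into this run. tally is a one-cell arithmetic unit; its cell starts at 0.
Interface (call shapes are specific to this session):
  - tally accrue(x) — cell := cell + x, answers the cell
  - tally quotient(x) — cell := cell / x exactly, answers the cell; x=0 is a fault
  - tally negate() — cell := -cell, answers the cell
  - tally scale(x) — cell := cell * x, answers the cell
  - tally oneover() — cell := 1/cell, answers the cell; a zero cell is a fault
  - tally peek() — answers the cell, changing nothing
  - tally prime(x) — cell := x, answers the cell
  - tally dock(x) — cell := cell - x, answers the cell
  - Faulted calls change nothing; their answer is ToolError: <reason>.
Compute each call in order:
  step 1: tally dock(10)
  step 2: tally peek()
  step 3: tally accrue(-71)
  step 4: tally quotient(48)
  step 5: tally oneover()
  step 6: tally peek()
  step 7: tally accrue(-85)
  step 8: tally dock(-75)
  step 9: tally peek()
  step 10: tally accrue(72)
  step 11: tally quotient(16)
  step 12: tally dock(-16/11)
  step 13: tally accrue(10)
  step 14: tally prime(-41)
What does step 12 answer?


>> tally dock(x: 10)
<< -10
>> tally peek()
<< -10
>> tally accrue(x: -71)
<< -81
>> tally quotient(x: 48)
<< -27/16
>> tally oneover()
<< -16/27
>> tally peek()
<< -16/27
>> tally accrue(x: -85)
<< -2311/27
>> tally dock(x: -75)
<< -286/27
>> tally peek()
<< -286/27
>> tally accrue(x: 72)
<< 1658/27
>> tally quotient(x: 16)
<< 829/216
>> tally dock(x: -16/11)
<< 12575/2376
>> tally accrue(x: 10)
<< 36335/2376
>> tally prime(x: -41)
<< -41

Answer: 12575/2376


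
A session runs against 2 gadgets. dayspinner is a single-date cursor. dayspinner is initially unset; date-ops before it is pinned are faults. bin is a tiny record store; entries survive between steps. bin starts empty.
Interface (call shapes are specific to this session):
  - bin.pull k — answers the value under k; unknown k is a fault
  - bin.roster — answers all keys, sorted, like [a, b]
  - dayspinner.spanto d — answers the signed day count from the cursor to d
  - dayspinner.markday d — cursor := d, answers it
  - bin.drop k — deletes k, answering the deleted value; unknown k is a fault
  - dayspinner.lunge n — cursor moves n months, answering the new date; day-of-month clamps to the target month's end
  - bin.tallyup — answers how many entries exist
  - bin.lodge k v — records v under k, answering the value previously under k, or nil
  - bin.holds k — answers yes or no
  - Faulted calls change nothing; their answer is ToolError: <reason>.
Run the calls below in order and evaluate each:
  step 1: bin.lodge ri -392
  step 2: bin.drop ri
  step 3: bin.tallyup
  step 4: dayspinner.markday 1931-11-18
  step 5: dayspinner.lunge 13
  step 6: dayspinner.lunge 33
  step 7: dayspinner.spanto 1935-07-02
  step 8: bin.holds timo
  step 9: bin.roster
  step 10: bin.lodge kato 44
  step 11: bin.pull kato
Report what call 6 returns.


Answer: 1935-09-18

Derivation:
~$ bin.lodge k: ri v: -392
  nil
~$ bin.drop k: ri
  -392
~$ bin.tallyup
  0
~$ dayspinner.markday d: 1931-11-18
  1931-11-18
~$ dayspinner.lunge n: 13
  1932-12-18
~$ dayspinner.lunge n: 33
  1935-09-18
~$ dayspinner.spanto d: 1935-07-02
  -78
~$ bin.holds k: timo
  no
~$ bin.roster
  []
~$ bin.lodge k: kato v: 44
  nil
~$ bin.pull k: kato
  44


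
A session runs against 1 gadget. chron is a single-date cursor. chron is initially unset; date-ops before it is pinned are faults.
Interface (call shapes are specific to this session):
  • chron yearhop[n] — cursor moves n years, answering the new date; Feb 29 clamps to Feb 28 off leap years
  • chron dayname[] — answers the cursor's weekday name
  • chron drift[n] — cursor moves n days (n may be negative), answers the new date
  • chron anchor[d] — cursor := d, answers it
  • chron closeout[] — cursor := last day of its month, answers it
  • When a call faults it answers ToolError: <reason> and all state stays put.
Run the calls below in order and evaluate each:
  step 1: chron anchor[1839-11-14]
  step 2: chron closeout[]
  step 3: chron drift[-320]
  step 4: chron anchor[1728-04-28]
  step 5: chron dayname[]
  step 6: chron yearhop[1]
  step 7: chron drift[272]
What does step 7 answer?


I try chron anchor with d='1839-11-14', and observe 1839-11-14.
I try chron closeout(), and get 1839-11-30.
Then chron drift with n='-320', yielding 1839-01-14.
Then chron anchor with d='1728-04-28', yielding 1728-04-28.
Now I run chron dayname, — result: Wednesday.
Next I call chron yearhop with n='1', and get 1729-04-28.
Now I run chron drift with n='272', giving 1730-01-25.

Answer: 1730-01-25


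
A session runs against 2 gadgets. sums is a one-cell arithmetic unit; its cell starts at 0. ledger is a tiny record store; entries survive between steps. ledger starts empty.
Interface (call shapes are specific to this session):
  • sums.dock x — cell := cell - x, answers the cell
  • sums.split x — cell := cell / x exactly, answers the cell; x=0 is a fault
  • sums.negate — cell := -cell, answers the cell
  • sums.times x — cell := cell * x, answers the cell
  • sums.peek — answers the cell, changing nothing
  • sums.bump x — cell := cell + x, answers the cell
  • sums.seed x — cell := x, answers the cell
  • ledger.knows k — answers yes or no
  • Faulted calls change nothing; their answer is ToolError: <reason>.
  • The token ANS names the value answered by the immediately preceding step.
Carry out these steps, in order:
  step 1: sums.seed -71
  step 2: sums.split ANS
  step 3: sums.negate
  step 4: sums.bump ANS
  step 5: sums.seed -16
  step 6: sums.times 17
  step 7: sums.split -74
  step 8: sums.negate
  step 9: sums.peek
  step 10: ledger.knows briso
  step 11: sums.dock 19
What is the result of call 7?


Answer: 136/37

Derivation:
-> sums.seed(x→-71)
<- -71
-> sums.split(x→ANS)
<- 1
-> sums.negate()
<- -1
-> sums.bump(x→ANS)
<- -2
-> sums.seed(x→-16)
<- -16
-> sums.times(x→17)
<- -272
-> sums.split(x→-74)
<- 136/37
-> sums.negate()
<- -136/37
-> sums.peek()
<- -136/37
-> ledger.knows(k→briso)
<- no
-> sums.dock(x→19)
<- -839/37


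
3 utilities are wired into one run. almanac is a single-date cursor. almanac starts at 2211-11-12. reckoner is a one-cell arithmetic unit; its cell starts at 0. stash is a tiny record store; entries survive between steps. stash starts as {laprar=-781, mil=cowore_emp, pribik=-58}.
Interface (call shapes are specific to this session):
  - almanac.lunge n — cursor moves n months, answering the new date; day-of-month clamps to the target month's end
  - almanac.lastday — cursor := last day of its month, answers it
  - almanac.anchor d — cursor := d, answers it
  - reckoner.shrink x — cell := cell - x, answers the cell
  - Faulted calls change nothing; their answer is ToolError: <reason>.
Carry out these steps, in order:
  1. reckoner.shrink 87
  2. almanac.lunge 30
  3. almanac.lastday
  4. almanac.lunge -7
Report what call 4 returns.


Answer: 2213-10-31

Derivation:
[in] reckoner.shrink x: 87
[out] -87
[in] almanac.lunge n: 30
[out] 2214-05-12
[in] almanac.lastday
[out] 2214-05-31
[in] almanac.lunge n: -7
[out] 2213-10-31


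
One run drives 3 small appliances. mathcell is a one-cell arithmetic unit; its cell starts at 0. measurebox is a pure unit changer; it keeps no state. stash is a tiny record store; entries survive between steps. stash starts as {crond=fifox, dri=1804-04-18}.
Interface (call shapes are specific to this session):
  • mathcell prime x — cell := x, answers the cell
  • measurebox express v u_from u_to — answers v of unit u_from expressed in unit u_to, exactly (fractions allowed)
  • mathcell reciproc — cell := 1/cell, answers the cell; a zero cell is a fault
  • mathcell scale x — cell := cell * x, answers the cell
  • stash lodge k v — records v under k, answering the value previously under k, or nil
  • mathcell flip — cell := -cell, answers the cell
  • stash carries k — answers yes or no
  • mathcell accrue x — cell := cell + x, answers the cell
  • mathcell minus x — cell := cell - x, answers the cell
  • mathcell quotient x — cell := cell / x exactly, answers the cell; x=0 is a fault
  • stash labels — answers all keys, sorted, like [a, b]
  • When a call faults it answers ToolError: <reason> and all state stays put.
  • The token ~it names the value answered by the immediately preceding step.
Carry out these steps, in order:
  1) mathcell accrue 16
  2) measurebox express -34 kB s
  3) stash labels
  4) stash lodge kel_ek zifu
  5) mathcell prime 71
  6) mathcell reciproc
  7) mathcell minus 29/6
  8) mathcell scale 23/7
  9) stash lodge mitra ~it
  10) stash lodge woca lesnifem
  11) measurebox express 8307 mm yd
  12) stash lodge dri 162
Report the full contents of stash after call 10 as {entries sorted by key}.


% mathcell accrue x='16'
:: 16
% measurebox express v='-34' u_from='kB' u_to='s'
:: ToolError: incompatible units
% stash labels
:: [crond, dri]
% stash lodge k='kel_ek' v='zifu'
:: nil
% mathcell prime x='71'
:: 71
% mathcell reciproc
:: 1/71
% mathcell minus x='29/6'
:: -2053/426
% mathcell scale x='23/7'
:: -47219/2982
% stash lodge k='mitra' v='~it'
:: nil
% stash lodge k='woca' v='lesnifem'
:: nil
% measurebox express v='8307' u_from='mm' u_to='yd'
:: 4615/508
% stash lodge k='dri' v='162'
:: 1804-04-18

Answer: {crond=fifox, dri=1804-04-18, kel_ek=zifu, mitra=-47219/2982, woca=lesnifem}


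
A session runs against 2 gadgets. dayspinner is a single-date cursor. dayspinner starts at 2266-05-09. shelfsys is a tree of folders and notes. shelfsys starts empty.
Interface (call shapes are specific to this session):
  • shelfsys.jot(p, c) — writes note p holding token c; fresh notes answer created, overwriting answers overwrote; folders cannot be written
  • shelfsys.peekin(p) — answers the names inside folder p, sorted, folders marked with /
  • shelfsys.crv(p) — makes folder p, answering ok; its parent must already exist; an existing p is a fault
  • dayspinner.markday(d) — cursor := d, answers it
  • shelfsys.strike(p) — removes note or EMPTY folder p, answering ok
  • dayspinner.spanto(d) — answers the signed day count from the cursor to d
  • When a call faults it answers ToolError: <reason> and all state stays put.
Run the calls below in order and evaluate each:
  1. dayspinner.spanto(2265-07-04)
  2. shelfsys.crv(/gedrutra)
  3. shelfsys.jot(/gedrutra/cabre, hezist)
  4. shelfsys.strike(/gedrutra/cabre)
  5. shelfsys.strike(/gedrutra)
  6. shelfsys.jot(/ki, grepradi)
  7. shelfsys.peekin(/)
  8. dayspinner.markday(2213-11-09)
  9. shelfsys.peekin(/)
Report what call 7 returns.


Answer: [ki]

Derivation:
# 1. dayspinner.spanto(2265-07-04) ~> -309
# 2. shelfsys.crv(/gedrutra) ~> ok
# 3. shelfsys.jot(/gedrutra/cabre, hezist) ~> created
# 4. shelfsys.strike(/gedrutra/cabre) ~> ok
# 5. shelfsys.strike(/gedrutra) ~> ok
# 6. shelfsys.jot(/ki, grepradi) ~> created
# 7. shelfsys.peekin(/) ~> [ki]
# 8. dayspinner.markday(2213-11-09) ~> 2213-11-09
# 9. shelfsys.peekin(/) ~> [ki]


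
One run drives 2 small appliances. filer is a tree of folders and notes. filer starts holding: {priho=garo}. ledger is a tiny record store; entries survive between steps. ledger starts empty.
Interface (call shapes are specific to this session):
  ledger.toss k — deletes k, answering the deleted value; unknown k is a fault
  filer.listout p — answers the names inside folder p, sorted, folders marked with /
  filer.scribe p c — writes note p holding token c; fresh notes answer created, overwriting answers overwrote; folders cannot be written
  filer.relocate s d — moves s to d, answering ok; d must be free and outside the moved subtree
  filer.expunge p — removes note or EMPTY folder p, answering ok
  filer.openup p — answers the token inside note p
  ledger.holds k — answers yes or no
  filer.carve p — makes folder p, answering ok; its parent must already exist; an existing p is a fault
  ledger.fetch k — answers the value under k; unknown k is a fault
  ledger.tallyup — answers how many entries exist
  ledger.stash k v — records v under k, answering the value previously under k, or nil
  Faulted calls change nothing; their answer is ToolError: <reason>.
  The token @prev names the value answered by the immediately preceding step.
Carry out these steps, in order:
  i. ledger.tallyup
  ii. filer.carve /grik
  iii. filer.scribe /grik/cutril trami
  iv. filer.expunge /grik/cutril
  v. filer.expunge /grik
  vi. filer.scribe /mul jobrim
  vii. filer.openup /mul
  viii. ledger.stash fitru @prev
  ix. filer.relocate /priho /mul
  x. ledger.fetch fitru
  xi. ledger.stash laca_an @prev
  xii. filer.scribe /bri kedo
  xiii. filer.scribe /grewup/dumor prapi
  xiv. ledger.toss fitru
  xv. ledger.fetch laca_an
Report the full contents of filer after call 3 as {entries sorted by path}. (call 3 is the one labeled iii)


I run tallyup(), and see 0.
I use carve(p→/grik), and see ok.
Calling scribe(p→/grik/cutril, c→trami), which returns created.
I try expunge(p→/grik/cutril), and get ok.
I invoke expunge(p→/grik), yielding ok.
Now I run scribe(p→/mul, c→jobrim), — result: created.
Now I run openup(p→/mul), yielding jobrim.
I use stash(k→fitru, v→@prev): nil.
I try relocate(s→/priho, d→/mul), giving ToolError: exists.
Calling fetch(k→fitru): jobrim.
Next I call stash(k→laca_an, v→@prev), and get nil.
Invoking scribe(p→/bri, c→kedo), yielding created.
Now I run scribe(p→/grewup/dumor, c→prapi), — result: ToolError: no parent.
I use toss(k→fitru), yielding jobrim.
Now I run fetch(k→laca_an), → jobrim.

Answer: {grik/, grik/cutril=trami, priho=garo}


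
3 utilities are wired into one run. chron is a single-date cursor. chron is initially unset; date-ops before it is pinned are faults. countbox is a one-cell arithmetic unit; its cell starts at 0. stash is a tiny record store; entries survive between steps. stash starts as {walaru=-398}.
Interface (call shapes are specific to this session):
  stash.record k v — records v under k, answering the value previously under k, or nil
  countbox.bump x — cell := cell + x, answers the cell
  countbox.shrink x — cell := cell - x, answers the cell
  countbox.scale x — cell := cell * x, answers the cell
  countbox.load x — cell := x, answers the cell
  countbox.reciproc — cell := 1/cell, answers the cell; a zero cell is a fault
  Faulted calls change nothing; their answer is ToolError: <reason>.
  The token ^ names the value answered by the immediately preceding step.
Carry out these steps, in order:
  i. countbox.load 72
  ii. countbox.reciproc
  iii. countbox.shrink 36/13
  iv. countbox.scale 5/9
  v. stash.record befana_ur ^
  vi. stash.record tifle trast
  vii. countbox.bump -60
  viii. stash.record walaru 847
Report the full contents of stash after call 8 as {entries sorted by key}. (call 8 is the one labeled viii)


Do: countbox.load[x='72']
See: 72
Do: countbox.reciproc[]
See: 1/72
Do: countbox.shrink[x='36/13']
See: -2579/936
Do: countbox.scale[x='5/9']
See: -12895/8424
Do: stash.record[k='befana_ur'; v='^']
See: nil
Do: stash.record[k='tifle'; v='trast']
See: nil
Do: countbox.bump[x='-60']
See: -518335/8424
Do: stash.record[k='walaru'; v='847']
See: -398

Answer: {befana_ur=-12895/8424, tifle=trast, walaru=847}


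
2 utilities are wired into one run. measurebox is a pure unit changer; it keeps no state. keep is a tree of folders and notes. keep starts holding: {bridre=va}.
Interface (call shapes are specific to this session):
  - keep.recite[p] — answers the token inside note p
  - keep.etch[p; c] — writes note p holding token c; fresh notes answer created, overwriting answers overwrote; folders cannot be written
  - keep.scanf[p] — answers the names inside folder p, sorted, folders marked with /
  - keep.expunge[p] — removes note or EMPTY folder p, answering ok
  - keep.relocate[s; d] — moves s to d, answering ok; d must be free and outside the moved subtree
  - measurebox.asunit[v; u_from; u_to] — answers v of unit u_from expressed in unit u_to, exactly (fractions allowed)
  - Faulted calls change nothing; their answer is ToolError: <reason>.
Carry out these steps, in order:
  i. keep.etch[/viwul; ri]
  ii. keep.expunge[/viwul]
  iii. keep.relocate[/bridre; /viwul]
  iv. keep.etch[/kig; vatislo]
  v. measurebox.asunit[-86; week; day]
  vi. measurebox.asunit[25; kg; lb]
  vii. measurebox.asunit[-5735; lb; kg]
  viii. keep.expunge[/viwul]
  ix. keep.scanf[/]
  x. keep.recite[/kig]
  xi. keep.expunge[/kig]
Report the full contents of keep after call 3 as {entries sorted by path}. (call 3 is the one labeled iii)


Answer: {viwul=va}

Derivation:
Step: etch[p→/viwul; c→ri]
Result: created
Step: expunge[p→/viwul]
Result: ok
Step: relocate[s→/bridre; d→/viwul]
Result: ok
Step: etch[p→/kig; c→vatislo]
Result: created
Step: asunit[v→-86; u_from→week; u_to→day]
Result: -602
Step: asunit[v→25; u_from→kg; u_to→lb]
Result: 2500000000/45359237
Step: asunit[v→-5735; u_from→lb; u_to→kg]
Result: -52027044839/20000000
Step: expunge[p→/viwul]
Result: ok
Step: scanf[p→/]
Result: [kig]
Step: recite[p→/kig]
Result: vatislo
Step: expunge[p→/kig]
Result: ok


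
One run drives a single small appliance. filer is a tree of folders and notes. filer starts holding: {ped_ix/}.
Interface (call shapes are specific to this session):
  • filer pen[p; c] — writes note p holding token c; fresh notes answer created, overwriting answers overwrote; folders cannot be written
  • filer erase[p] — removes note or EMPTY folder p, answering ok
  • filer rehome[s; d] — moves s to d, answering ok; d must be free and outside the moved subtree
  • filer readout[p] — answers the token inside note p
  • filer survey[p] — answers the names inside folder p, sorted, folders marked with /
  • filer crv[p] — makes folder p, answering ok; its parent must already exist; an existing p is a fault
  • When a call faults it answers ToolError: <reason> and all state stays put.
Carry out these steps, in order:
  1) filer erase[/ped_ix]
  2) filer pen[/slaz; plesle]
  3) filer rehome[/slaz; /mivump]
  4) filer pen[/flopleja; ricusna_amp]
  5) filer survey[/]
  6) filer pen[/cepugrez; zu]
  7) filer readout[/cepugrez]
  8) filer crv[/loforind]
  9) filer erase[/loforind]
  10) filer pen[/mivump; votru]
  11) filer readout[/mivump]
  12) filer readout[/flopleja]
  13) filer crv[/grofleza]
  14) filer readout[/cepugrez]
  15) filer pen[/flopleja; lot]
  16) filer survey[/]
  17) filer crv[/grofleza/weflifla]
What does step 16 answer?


Answer: [cepugrez, flopleja, grofleza/, mivump]

Derivation:
>> filer erase(p: /ped_ix)
<< ok
>> filer pen(p: /slaz, c: plesle)
<< created
>> filer rehome(s: /slaz, d: /mivump)
<< ok
>> filer pen(p: /flopleja, c: ricusna_amp)
<< created
>> filer survey(p: /)
<< [flopleja, mivump]
>> filer pen(p: /cepugrez, c: zu)
<< created
>> filer readout(p: /cepugrez)
<< zu
>> filer crv(p: /loforind)
<< ok
>> filer erase(p: /loforind)
<< ok
>> filer pen(p: /mivump, c: votru)
<< overwrote
>> filer readout(p: /mivump)
<< votru
>> filer readout(p: /flopleja)
<< ricusna_amp
>> filer crv(p: /grofleza)
<< ok
>> filer readout(p: /cepugrez)
<< zu
>> filer pen(p: /flopleja, c: lot)
<< overwrote
>> filer survey(p: /)
<< [cepugrez, flopleja, grofleza/, mivump]
>> filer crv(p: /grofleza/weflifla)
<< ok


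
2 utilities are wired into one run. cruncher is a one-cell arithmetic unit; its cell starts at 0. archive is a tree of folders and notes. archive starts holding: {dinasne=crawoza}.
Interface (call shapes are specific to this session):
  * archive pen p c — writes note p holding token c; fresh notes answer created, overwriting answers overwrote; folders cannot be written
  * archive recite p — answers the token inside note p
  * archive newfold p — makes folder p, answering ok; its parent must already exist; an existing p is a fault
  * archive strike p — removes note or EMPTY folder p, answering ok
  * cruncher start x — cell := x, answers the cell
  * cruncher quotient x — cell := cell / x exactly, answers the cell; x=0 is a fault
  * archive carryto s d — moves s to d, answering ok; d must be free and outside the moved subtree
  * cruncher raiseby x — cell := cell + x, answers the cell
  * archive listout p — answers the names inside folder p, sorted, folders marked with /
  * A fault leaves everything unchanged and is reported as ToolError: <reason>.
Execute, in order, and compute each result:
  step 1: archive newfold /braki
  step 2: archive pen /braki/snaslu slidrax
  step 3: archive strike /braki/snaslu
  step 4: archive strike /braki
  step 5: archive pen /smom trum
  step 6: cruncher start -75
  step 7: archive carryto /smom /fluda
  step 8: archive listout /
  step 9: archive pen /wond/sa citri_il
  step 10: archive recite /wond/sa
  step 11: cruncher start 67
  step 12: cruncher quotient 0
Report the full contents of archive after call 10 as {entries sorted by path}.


// archive newfold(p→/braki) -> ok
// archive pen(p→/braki/snaslu, c→slidrax) -> created
// archive strike(p→/braki/snaslu) -> ok
// archive strike(p→/braki) -> ok
// archive pen(p→/smom, c→trum) -> created
// cruncher start(x→-75) -> -75
// archive carryto(s→/smom, d→/fluda) -> ok
// archive listout(p→/) -> [dinasne, fluda]
// archive pen(p→/wond/sa, c→citri_il) -> ToolError: no parent
// archive recite(p→/wond/sa) -> ToolError: not found
// cruncher start(x→67) -> 67
// cruncher quotient(x→0) -> ToolError: division by zero

Answer: {dinasne=crawoza, fluda=trum}


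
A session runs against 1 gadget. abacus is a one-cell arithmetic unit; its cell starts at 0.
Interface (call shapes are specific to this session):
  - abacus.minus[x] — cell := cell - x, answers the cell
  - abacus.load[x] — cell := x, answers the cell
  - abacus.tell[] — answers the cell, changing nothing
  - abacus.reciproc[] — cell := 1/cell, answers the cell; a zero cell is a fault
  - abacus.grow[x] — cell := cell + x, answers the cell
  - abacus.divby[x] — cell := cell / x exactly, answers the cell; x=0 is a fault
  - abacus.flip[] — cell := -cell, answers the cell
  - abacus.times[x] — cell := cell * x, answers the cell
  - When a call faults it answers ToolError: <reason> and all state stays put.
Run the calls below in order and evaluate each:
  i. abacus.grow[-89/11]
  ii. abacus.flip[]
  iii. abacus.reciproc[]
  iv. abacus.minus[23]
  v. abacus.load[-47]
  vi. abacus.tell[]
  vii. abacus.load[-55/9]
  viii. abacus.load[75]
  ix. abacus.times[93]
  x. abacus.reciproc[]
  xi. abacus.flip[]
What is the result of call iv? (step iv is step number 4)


% abacus.grow(-89/11) => -89/11
% abacus.flip() => 89/11
% abacus.reciproc() => 11/89
% abacus.minus(23) => -2036/89
% abacus.load(-47) => -47
% abacus.tell() => -47
% abacus.load(-55/9) => -55/9
% abacus.load(75) => 75
% abacus.times(93) => 6975
% abacus.reciproc() => 1/6975
% abacus.flip() => -1/6975

Answer: -2036/89


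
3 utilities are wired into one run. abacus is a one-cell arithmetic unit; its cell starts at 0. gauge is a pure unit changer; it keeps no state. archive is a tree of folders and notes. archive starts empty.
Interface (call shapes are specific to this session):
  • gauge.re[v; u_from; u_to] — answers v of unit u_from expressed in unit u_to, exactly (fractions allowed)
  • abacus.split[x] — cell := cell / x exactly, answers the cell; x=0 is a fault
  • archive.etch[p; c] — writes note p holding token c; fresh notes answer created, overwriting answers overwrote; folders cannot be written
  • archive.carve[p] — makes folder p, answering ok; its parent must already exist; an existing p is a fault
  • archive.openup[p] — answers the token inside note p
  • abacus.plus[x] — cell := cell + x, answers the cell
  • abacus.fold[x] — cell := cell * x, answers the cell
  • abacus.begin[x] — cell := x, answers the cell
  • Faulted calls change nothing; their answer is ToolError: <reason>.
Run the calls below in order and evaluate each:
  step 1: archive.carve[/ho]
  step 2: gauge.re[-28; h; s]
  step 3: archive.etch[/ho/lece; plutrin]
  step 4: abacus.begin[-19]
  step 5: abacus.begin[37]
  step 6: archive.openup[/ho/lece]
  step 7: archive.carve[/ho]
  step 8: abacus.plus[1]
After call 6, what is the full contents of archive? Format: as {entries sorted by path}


% archive.carve p→/ho
:: ok
% gauge.re v→-28 u_from→h u_to→s
:: -100800
% archive.etch p→/ho/lece c→plutrin
:: created
% abacus.begin x→-19
:: -19
% abacus.begin x→37
:: 37
% archive.openup p→/ho/lece
:: plutrin
% archive.carve p→/ho
:: ToolError: exists
% abacus.plus x→1
:: 38

Answer: {ho/, ho/lece=plutrin}


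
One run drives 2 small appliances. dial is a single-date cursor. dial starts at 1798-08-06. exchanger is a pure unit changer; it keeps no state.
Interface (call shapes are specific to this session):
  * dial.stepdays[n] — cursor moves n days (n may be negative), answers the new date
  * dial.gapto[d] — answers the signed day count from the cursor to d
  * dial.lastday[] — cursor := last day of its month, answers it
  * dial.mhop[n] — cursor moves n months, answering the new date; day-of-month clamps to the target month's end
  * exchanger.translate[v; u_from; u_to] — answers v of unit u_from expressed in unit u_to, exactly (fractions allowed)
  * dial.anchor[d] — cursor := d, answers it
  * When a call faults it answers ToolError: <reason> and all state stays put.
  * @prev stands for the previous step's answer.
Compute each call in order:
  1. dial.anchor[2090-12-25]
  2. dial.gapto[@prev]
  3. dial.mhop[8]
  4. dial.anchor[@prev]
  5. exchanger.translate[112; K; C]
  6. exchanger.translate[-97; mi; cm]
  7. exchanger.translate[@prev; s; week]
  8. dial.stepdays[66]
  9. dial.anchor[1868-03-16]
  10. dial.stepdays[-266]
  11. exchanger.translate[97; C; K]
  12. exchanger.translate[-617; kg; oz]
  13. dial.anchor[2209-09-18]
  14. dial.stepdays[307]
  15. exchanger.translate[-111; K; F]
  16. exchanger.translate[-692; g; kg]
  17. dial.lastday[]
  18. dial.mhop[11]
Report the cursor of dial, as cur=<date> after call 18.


I use anchor passing d='2090-12-25', which returns 2090-12-25.
I use gapto passing d='@prev': 0.
I call mhop passing n='8', giving 2091-08-25.
Next I call anchor passing d='@prev', which returns 2091-08-25.
I call translate passing v='112', u_from='K', u_to='C', → -3223/20.
I call translate passing v='-97', u_from='mi', u_to='cm': -78053184/5.
I use translate passing v='@prev', u_from='s', u_to='week', which returns -135509/5250.
Using stepdays passing n='66', — result: 2091-10-30.
Invoking anchor passing d='1868-03-16', yielding 1868-03-16.
I try stepdays passing n='-266', and see 1867-06-24.
I run translate passing v='97', u_from='C', u_to='K', giving 7403/20.
Then translate passing v='-617', u_from='kg', u_to='oz', and see -987200000000/45359237.
Now I run anchor passing d='2209-09-18', — result: 2209-09-18.
Now I run stepdays passing n='307', — result: 2210-07-22.
Invoking translate passing v='-111', u_from='K', u_to='F', and see -65947/100.
I run translate passing v='-692', u_from='g', u_to='kg', and get -173/250.
I run lastday, and observe 2210-07-31.
Now I run mhop passing n='11', which returns 2211-06-30.

Answer: cur=2211-06-30


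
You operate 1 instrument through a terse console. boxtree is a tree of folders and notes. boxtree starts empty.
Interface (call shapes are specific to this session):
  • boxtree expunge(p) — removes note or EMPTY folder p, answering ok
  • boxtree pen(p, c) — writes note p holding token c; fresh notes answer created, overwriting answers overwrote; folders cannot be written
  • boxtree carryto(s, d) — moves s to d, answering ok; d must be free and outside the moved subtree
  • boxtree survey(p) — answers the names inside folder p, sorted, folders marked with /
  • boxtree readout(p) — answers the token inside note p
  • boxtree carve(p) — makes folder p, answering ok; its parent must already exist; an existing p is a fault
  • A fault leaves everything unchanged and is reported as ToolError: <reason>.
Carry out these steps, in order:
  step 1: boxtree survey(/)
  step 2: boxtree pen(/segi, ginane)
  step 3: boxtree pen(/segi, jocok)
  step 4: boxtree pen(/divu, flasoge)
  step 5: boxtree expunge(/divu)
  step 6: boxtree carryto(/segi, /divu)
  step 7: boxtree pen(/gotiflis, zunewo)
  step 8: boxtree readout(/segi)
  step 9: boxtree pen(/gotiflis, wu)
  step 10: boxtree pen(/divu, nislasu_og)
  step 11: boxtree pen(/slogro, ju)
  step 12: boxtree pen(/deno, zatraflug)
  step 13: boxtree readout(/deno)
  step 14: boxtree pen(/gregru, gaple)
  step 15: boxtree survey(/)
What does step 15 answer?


Now I run boxtree survey(p='/'), and see [].
Now I run boxtree pen(p='/segi', c='ginane'), and see created.
I use boxtree pen(p='/segi', c='jocok'), and see overwrote.
I call boxtree pen(p='/divu', c='flasoge'), which returns created.
Invoking boxtree expunge(p='/divu'), which returns ok.
Invoking boxtree carryto(s='/segi', d='/divu'), giving ok.
I try boxtree pen(p='/gotiflis', c='zunewo'): created.
I call boxtree readout(p='/segi'), yielding ToolError: not found.
Invoking boxtree pen(p='/gotiflis', c='wu'): overwrote.
Calling boxtree pen(p='/divu', c='nislasu_og'), which returns overwrote.
Then boxtree pen(p='/slogro', c='ju'), — result: created.
Using boxtree pen(p='/deno', c='zatraflug'), and get created.
Calling boxtree readout(p='/deno'), → zatraflug.
Invoking boxtree pen(p='/gregru', c='gaple'), → created.
Invoking boxtree survey(p='/'), yielding [deno, divu, gotiflis, gregru, slogro].

Answer: [deno, divu, gotiflis, gregru, slogro]


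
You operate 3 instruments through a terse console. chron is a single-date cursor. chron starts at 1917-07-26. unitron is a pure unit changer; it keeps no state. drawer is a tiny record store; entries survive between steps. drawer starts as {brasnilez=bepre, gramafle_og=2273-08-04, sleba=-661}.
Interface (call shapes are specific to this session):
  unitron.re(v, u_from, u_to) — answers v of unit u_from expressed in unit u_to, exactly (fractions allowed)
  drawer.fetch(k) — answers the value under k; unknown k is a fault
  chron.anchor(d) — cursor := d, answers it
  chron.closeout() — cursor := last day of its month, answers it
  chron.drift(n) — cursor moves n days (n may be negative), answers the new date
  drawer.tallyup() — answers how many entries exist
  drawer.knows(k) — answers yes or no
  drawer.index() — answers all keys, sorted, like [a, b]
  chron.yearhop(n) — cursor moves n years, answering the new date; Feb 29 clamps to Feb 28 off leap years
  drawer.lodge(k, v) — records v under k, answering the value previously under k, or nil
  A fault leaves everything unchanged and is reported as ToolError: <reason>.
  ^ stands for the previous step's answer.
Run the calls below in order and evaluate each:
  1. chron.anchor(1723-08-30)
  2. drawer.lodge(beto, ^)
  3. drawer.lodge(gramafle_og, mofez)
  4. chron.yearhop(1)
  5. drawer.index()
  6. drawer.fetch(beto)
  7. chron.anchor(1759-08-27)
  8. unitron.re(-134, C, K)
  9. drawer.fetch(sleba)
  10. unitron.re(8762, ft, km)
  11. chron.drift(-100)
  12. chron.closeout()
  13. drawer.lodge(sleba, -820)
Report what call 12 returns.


% 1. chron.anchor(1723-08-30) -> 1723-08-30
% 2. drawer.lodge(beto, ^) -> nil
% 3. drawer.lodge(gramafle_og, mofez) -> 2273-08-04
% 4. chron.yearhop(1) -> 1724-08-30
% 5. drawer.index() -> [beto, brasnilez, gramafle_og, sleba]
% 6. drawer.fetch(beto) -> 1723-08-30
% 7. chron.anchor(1759-08-27) -> 1759-08-27
% 8. unitron.re(-134, C, K) -> 2783/20
% 9. drawer.fetch(sleba) -> -661
% 10. unitron.re(8762, ft, km) -> 1669161/625000
% 11. chron.drift(-100) -> 1759-05-19
% 12. chron.closeout() -> 1759-05-31
% 13. drawer.lodge(sleba, -820) -> -661

Answer: 1759-05-31


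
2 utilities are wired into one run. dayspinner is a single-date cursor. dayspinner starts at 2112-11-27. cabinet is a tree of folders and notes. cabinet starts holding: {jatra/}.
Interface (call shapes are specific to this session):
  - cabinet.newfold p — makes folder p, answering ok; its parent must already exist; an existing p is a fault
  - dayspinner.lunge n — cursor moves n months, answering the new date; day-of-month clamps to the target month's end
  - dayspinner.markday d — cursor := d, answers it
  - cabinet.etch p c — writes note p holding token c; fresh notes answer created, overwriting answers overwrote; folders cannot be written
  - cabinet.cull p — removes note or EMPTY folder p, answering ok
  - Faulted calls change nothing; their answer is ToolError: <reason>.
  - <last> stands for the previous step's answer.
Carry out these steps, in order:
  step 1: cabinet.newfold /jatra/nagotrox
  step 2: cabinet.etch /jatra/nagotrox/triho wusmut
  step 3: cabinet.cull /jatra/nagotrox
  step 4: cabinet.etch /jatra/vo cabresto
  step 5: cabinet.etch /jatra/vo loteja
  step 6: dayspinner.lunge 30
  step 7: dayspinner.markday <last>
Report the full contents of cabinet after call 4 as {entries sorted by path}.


-- cabinet.newfold(p=/jatra/nagotrox) ~> ok
-- cabinet.etch(p=/jatra/nagotrox/triho, c=wusmut) ~> created
-- cabinet.cull(p=/jatra/nagotrox) ~> ToolError: not empty
-- cabinet.etch(p=/jatra/vo, c=cabresto) ~> created
-- cabinet.etch(p=/jatra/vo, c=loteja) ~> overwrote
-- dayspinner.lunge(n=30) ~> 2115-05-27
-- dayspinner.markday(d=<last>) ~> 2115-05-27

Answer: {jatra/, jatra/nagotrox/, jatra/nagotrox/triho=wusmut, jatra/vo=cabresto}


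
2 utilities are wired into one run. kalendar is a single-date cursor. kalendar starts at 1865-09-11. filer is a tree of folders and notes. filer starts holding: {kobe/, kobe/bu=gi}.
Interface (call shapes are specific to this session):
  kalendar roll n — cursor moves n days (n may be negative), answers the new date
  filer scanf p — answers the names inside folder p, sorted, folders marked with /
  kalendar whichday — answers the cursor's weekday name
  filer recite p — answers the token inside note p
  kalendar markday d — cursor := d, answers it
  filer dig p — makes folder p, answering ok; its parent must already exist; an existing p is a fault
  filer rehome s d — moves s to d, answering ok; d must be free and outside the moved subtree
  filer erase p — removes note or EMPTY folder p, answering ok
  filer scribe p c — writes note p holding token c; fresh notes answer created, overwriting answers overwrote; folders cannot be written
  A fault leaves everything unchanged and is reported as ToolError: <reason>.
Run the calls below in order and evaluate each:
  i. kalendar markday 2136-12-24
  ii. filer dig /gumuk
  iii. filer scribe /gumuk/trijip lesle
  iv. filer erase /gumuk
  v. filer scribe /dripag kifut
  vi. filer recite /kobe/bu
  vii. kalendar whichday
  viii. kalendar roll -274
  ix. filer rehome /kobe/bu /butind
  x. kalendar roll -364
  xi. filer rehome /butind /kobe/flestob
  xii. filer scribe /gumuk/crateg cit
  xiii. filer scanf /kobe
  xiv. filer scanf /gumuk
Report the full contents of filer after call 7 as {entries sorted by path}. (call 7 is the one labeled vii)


;; kalendar markday(d: 2136-12-24) : 2136-12-24
;; filer dig(p: /gumuk) : ok
;; filer scribe(p: /gumuk/trijip, c: lesle) : created
;; filer erase(p: /gumuk) : ToolError: not empty
;; filer scribe(p: /dripag, c: kifut) : created
;; filer recite(p: /kobe/bu) : gi
;; kalendar whichday() : Monday
;; kalendar roll(n: -274) : 2136-03-25
;; filer rehome(s: /kobe/bu, d: /butind) : ok
;; kalendar roll(n: -364) : 2135-03-27
;; filer rehome(s: /butind, d: /kobe/flestob) : ok
;; filer scribe(p: /gumuk/crateg, c: cit) : created
;; filer scanf(p: /kobe) : [flestob]
;; filer scanf(p: /gumuk) : [crateg, trijip]

Answer: {dripag=kifut, gumuk/, gumuk/trijip=lesle, kobe/, kobe/bu=gi}
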